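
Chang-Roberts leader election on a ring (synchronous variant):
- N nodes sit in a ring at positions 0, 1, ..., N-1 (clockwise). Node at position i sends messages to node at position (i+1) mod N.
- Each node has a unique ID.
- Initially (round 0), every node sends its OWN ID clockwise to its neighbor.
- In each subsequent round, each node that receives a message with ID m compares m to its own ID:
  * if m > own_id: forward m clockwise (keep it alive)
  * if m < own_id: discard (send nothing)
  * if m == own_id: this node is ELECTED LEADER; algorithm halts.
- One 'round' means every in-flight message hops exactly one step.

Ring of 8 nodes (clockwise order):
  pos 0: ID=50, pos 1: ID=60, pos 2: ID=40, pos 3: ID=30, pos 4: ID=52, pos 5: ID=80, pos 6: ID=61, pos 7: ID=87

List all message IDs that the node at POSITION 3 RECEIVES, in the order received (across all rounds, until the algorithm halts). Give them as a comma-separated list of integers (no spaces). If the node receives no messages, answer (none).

Round 1: pos1(id60) recv 50: drop; pos2(id40) recv 60: fwd; pos3(id30) recv 40: fwd; pos4(id52) recv 30: drop; pos5(id80) recv 52: drop; pos6(id61) recv 80: fwd; pos7(id87) recv 61: drop; pos0(id50) recv 87: fwd
Round 2: pos3(id30) recv 60: fwd; pos4(id52) recv 40: drop; pos7(id87) recv 80: drop; pos1(id60) recv 87: fwd
Round 3: pos4(id52) recv 60: fwd; pos2(id40) recv 87: fwd
Round 4: pos5(id80) recv 60: drop; pos3(id30) recv 87: fwd
Round 5: pos4(id52) recv 87: fwd
Round 6: pos5(id80) recv 87: fwd
Round 7: pos6(id61) recv 87: fwd
Round 8: pos7(id87) recv 87: ELECTED

Answer: 40,60,87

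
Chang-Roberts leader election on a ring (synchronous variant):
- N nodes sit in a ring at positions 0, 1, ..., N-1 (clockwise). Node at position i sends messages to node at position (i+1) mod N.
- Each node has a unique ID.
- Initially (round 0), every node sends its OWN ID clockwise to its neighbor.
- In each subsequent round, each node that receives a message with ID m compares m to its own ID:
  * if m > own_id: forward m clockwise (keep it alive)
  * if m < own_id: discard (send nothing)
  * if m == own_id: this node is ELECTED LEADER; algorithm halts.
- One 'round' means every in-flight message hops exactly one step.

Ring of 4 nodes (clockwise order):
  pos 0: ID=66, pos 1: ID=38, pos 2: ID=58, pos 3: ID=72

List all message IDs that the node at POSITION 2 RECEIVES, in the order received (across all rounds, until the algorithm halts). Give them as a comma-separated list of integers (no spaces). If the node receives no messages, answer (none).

Round 1: pos1(id38) recv 66: fwd; pos2(id58) recv 38: drop; pos3(id72) recv 58: drop; pos0(id66) recv 72: fwd
Round 2: pos2(id58) recv 66: fwd; pos1(id38) recv 72: fwd
Round 3: pos3(id72) recv 66: drop; pos2(id58) recv 72: fwd
Round 4: pos3(id72) recv 72: ELECTED

Answer: 38,66,72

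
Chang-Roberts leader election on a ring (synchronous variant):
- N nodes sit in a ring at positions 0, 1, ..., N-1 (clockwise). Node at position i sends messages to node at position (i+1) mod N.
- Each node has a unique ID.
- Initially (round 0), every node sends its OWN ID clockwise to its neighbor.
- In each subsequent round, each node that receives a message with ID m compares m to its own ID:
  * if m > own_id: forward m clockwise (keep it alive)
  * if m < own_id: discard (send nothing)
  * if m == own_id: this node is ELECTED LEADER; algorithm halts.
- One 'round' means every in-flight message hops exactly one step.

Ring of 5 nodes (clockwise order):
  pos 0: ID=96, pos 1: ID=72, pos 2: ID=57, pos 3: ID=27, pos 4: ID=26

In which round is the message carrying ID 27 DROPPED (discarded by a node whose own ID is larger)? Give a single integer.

Round 1: pos1(id72) recv 96: fwd; pos2(id57) recv 72: fwd; pos3(id27) recv 57: fwd; pos4(id26) recv 27: fwd; pos0(id96) recv 26: drop
Round 2: pos2(id57) recv 96: fwd; pos3(id27) recv 72: fwd; pos4(id26) recv 57: fwd; pos0(id96) recv 27: drop
Round 3: pos3(id27) recv 96: fwd; pos4(id26) recv 72: fwd; pos0(id96) recv 57: drop
Round 4: pos4(id26) recv 96: fwd; pos0(id96) recv 72: drop
Round 5: pos0(id96) recv 96: ELECTED
Message ID 27 originates at pos 3; dropped at pos 0 in round 2

Answer: 2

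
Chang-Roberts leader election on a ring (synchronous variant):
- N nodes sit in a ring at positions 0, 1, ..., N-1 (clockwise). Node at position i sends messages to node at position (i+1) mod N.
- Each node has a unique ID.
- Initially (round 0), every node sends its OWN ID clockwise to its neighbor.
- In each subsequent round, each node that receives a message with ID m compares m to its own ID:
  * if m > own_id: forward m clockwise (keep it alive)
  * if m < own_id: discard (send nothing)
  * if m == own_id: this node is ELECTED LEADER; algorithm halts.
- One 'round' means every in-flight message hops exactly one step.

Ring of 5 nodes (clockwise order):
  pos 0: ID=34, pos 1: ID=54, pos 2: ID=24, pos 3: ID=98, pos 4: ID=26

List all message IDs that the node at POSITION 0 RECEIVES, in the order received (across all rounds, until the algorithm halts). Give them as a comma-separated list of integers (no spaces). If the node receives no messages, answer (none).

Round 1: pos1(id54) recv 34: drop; pos2(id24) recv 54: fwd; pos3(id98) recv 24: drop; pos4(id26) recv 98: fwd; pos0(id34) recv 26: drop
Round 2: pos3(id98) recv 54: drop; pos0(id34) recv 98: fwd
Round 3: pos1(id54) recv 98: fwd
Round 4: pos2(id24) recv 98: fwd
Round 5: pos3(id98) recv 98: ELECTED

Answer: 26,98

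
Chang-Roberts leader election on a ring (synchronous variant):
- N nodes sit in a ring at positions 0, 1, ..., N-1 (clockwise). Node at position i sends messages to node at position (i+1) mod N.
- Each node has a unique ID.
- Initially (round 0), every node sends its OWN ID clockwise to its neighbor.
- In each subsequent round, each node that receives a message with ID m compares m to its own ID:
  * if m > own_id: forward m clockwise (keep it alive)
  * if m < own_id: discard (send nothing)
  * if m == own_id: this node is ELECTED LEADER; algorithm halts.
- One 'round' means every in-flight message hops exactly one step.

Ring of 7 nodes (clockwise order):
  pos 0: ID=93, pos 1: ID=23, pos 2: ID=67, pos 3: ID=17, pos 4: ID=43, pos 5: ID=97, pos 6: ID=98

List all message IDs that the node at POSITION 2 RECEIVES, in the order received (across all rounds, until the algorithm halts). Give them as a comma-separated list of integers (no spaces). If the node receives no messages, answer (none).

Answer: 23,93,98

Derivation:
Round 1: pos1(id23) recv 93: fwd; pos2(id67) recv 23: drop; pos3(id17) recv 67: fwd; pos4(id43) recv 17: drop; pos5(id97) recv 43: drop; pos6(id98) recv 97: drop; pos0(id93) recv 98: fwd
Round 2: pos2(id67) recv 93: fwd; pos4(id43) recv 67: fwd; pos1(id23) recv 98: fwd
Round 3: pos3(id17) recv 93: fwd; pos5(id97) recv 67: drop; pos2(id67) recv 98: fwd
Round 4: pos4(id43) recv 93: fwd; pos3(id17) recv 98: fwd
Round 5: pos5(id97) recv 93: drop; pos4(id43) recv 98: fwd
Round 6: pos5(id97) recv 98: fwd
Round 7: pos6(id98) recv 98: ELECTED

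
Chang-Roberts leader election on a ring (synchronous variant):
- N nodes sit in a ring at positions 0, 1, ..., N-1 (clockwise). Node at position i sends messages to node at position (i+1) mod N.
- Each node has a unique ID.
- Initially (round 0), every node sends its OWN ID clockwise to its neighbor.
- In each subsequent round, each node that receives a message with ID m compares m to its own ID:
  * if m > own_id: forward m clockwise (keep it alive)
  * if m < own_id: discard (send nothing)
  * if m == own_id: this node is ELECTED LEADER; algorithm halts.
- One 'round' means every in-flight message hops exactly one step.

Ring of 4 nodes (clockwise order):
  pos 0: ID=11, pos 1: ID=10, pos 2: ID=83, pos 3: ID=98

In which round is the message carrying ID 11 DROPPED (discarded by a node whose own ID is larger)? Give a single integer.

Answer: 2

Derivation:
Round 1: pos1(id10) recv 11: fwd; pos2(id83) recv 10: drop; pos3(id98) recv 83: drop; pos0(id11) recv 98: fwd
Round 2: pos2(id83) recv 11: drop; pos1(id10) recv 98: fwd
Round 3: pos2(id83) recv 98: fwd
Round 4: pos3(id98) recv 98: ELECTED
Message ID 11 originates at pos 0; dropped at pos 2 in round 2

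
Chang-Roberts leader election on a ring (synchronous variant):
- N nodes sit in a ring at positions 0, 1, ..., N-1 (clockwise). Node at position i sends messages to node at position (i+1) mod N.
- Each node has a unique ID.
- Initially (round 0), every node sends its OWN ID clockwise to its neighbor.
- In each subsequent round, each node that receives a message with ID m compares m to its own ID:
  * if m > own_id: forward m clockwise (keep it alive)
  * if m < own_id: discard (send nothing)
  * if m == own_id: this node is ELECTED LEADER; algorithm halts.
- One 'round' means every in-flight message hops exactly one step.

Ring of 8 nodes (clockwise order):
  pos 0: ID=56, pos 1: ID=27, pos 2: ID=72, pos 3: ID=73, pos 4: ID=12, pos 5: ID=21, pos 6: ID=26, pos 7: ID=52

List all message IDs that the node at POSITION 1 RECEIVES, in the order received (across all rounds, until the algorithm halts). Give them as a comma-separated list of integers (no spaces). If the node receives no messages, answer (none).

Round 1: pos1(id27) recv 56: fwd; pos2(id72) recv 27: drop; pos3(id73) recv 72: drop; pos4(id12) recv 73: fwd; pos5(id21) recv 12: drop; pos6(id26) recv 21: drop; pos7(id52) recv 26: drop; pos0(id56) recv 52: drop
Round 2: pos2(id72) recv 56: drop; pos5(id21) recv 73: fwd
Round 3: pos6(id26) recv 73: fwd
Round 4: pos7(id52) recv 73: fwd
Round 5: pos0(id56) recv 73: fwd
Round 6: pos1(id27) recv 73: fwd
Round 7: pos2(id72) recv 73: fwd
Round 8: pos3(id73) recv 73: ELECTED

Answer: 56,73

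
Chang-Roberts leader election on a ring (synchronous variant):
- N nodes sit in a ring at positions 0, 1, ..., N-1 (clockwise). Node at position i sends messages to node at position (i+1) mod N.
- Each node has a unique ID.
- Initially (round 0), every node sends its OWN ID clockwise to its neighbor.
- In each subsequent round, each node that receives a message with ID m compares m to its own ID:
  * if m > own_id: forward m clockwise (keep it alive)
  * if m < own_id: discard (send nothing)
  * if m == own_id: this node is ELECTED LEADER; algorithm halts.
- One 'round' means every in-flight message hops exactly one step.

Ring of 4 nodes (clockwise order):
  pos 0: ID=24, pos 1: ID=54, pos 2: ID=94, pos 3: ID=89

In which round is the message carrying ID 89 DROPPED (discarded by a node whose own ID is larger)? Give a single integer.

Answer: 3

Derivation:
Round 1: pos1(id54) recv 24: drop; pos2(id94) recv 54: drop; pos3(id89) recv 94: fwd; pos0(id24) recv 89: fwd
Round 2: pos0(id24) recv 94: fwd; pos1(id54) recv 89: fwd
Round 3: pos1(id54) recv 94: fwd; pos2(id94) recv 89: drop
Round 4: pos2(id94) recv 94: ELECTED
Message ID 89 originates at pos 3; dropped at pos 2 in round 3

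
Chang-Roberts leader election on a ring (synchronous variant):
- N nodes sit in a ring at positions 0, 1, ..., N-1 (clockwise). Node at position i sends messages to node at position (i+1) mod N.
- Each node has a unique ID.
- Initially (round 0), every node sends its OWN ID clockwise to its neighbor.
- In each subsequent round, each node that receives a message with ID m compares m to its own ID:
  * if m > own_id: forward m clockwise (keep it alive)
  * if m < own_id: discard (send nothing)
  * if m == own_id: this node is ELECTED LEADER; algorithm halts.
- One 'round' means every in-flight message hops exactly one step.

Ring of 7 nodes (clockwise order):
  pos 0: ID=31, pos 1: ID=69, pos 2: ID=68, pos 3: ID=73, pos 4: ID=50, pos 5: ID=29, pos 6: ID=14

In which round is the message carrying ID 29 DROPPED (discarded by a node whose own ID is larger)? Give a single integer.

Answer: 2

Derivation:
Round 1: pos1(id69) recv 31: drop; pos2(id68) recv 69: fwd; pos3(id73) recv 68: drop; pos4(id50) recv 73: fwd; pos5(id29) recv 50: fwd; pos6(id14) recv 29: fwd; pos0(id31) recv 14: drop
Round 2: pos3(id73) recv 69: drop; pos5(id29) recv 73: fwd; pos6(id14) recv 50: fwd; pos0(id31) recv 29: drop
Round 3: pos6(id14) recv 73: fwd; pos0(id31) recv 50: fwd
Round 4: pos0(id31) recv 73: fwd; pos1(id69) recv 50: drop
Round 5: pos1(id69) recv 73: fwd
Round 6: pos2(id68) recv 73: fwd
Round 7: pos3(id73) recv 73: ELECTED
Message ID 29 originates at pos 5; dropped at pos 0 in round 2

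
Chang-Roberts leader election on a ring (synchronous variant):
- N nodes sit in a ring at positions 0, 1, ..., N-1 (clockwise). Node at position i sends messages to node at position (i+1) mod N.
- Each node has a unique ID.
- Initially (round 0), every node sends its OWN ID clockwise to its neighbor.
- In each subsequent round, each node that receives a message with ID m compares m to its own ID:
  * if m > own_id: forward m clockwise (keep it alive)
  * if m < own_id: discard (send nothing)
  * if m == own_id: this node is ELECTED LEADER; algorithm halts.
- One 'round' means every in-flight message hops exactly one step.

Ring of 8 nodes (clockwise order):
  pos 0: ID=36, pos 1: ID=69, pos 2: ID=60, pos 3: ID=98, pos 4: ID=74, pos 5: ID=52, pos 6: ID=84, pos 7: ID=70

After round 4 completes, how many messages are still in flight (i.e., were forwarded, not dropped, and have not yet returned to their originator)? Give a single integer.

Answer: 2

Derivation:
Round 1: pos1(id69) recv 36: drop; pos2(id60) recv 69: fwd; pos3(id98) recv 60: drop; pos4(id74) recv 98: fwd; pos5(id52) recv 74: fwd; pos6(id84) recv 52: drop; pos7(id70) recv 84: fwd; pos0(id36) recv 70: fwd
Round 2: pos3(id98) recv 69: drop; pos5(id52) recv 98: fwd; pos6(id84) recv 74: drop; pos0(id36) recv 84: fwd; pos1(id69) recv 70: fwd
Round 3: pos6(id84) recv 98: fwd; pos1(id69) recv 84: fwd; pos2(id60) recv 70: fwd
Round 4: pos7(id70) recv 98: fwd; pos2(id60) recv 84: fwd; pos3(id98) recv 70: drop
After round 4: 2 messages still in flight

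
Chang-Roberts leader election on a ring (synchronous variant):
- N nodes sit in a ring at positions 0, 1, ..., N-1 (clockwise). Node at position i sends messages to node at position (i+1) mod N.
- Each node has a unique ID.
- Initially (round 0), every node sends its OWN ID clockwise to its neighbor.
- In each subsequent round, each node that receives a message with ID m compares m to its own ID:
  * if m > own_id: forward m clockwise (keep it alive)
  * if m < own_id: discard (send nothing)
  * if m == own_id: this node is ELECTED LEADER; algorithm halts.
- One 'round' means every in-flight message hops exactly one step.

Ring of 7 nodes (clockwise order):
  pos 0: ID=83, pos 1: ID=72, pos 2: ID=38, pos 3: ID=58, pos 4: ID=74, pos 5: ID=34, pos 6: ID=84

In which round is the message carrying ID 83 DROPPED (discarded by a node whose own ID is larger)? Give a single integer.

Round 1: pos1(id72) recv 83: fwd; pos2(id38) recv 72: fwd; pos3(id58) recv 38: drop; pos4(id74) recv 58: drop; pos5(id34) recv 74: fwd; pos6(id84) recv 34: drop; pos0(id83) recv 84: fwd
Round 2: pos2(id38) recv 83: fwd; pos3(id58) recv 72: fwd; pos6(id84) recv 74: drop; pos1(id72) recv 84: fwd
Round 3: pos3(id58) recv 83: fwd; pos4(id74) recv 72: drop; pos2(id38) recv 84: fwd
Round 4: pos4(id74) recv 83: fwd; pos3(id58) recv 84: fwd
Round 5: pos5(id34) recv 83: fwd; pos4(id74) recv 84: fwd
Round 6: pos6(id84) recv 83: drop; pos5(id34) recv 84: fwd
Round 7: pos6(id84) recv 84: ELECTED
Message ID 83 originates at pos 0; dropped at pos 6 in round 6

Answer: 6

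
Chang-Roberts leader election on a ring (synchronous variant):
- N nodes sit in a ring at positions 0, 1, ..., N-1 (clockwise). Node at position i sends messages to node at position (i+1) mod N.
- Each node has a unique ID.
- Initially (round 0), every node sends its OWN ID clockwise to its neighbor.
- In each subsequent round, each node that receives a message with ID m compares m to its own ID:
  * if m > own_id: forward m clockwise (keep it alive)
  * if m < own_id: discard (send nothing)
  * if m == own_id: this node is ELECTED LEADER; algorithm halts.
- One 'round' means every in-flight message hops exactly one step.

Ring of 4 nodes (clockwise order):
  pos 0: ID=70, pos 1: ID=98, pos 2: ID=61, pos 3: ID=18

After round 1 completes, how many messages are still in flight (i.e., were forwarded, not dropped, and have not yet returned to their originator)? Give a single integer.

Answer: 2

Derivation:
Round 1: pos1(id98) recv 70: drop; pos2(id61) recv 98: fwd; pos3(id18) recv 61: fwd; pos0(id70) recv 18: drop
After round 1: 2 messages still in flight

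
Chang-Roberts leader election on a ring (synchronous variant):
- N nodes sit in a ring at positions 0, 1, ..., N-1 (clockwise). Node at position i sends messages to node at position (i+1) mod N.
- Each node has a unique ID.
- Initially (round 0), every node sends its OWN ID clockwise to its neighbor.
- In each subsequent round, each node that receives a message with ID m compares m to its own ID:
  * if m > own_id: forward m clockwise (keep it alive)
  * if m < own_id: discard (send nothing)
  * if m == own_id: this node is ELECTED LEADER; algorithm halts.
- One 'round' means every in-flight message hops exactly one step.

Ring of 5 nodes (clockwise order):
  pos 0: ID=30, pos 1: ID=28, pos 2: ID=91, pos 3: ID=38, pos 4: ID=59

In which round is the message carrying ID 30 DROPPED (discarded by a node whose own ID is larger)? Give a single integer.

Round 1: pos1(id28) recv 30: fwd; pos2(id91) recv 28: drop; pos3(id38) recv 91: fwd; pos4(id59) recv 38: drop; pos0(id30) recv 59: fwd
Round 2: pos2(id91) recv 30: drop; pos4(id59) recv 91: fwd; pos1(id28) recv 59: fwd
Round 3: pos0(id30) recv 91: fwd; pos2(id91) recv 59: drop
Round 4: pos1(id28) recv 91: fwd
Round 5: pos2(id91) recv 91: ELECTED
Message ID 30 originates at pos 0; dropped at pos 2 in round 2

Answer: 2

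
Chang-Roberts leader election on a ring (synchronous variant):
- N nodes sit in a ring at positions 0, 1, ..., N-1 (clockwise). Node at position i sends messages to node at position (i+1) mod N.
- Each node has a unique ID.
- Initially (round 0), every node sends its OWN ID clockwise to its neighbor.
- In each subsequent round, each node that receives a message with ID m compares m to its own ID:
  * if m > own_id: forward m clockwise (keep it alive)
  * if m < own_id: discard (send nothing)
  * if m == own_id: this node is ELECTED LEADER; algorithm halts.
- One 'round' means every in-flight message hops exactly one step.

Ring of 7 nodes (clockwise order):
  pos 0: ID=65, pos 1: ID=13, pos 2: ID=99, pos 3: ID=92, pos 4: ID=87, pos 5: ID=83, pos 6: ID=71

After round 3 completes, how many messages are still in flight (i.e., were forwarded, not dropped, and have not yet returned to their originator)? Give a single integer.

Answer: 4

Derivation:
Round 1: pos1(id13) recv 65: fwd; pos2(id99) recv 13: drop; pos3(id92) recv 99: fwd; pos4(id87) recv 92: fwd; pos5(id83) recv 87: fwd; pos6(id71) recv 83: fwd; pos0(id65) recv 71: fwd
Round 2: pos2(id99) recv 65: drop; pos4(id87) recv 99: fwd; pos5(id83) recv 92: fwd; pos6(id71) recv 87: fwd; pos0(id65) recv 83: fwd; pos1(id13) recv 71: fwd
Round 3: pos5(id83) recv 99: fwd; pos6(id71) recv 92: fwd; pos0(id65) recv 87: fwd; pos1(id13) recv 83: fwd; pos2(id99) recv 71: drop
After round 3: 4 messages still in flight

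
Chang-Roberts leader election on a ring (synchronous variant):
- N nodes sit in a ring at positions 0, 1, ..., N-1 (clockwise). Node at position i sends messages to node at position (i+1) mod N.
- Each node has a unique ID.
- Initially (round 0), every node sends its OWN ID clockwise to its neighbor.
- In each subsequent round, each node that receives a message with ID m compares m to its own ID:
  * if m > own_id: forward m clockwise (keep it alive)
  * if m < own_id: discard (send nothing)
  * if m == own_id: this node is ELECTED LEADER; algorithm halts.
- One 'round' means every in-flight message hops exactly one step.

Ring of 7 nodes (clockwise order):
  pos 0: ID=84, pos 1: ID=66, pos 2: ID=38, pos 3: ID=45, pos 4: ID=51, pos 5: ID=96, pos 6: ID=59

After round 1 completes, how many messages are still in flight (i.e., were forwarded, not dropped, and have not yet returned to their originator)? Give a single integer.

Round 1: pos1(id66) recv 84: fwd; pos2(id38) recv 66: fwd; pos3(id45) recv 38: drop; pos4(id51) recv 45: drop; pos5(id96) recv 51: drop; pos6(id59) recv 96: fwd; pos0(id84) recv 59: drop
After round 1: 3 messages still in flight

Answer: 3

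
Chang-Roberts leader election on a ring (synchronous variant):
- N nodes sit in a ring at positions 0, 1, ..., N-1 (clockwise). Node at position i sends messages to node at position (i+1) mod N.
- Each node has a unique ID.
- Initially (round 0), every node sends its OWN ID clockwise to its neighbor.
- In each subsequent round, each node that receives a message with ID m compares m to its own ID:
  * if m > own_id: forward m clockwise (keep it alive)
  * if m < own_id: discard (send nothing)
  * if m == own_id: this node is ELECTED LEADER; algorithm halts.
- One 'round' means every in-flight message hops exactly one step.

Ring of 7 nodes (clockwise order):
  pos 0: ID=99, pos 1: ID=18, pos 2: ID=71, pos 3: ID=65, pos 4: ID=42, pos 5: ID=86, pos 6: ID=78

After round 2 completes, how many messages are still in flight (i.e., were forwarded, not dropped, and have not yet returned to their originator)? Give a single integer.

Round 1: pos1(id18) recv 99: fwd; pos2(id71) recv 18: drop; pos3(id65) recv 71: fwd; pos4(id42) recv 65: fwd; pos5(id86) recv 42: drop; pos6(id78) recv 86: fwd; pos0(id99) recv 78: drop
Round 2: pos2(id71) recv 99: fwd; pos4(id42) recv 71: fwd; pos5(id86) recv 65: drop; pos0(id99) recv 86: drop
After round 2: 2 messages still in flight

Answer: 2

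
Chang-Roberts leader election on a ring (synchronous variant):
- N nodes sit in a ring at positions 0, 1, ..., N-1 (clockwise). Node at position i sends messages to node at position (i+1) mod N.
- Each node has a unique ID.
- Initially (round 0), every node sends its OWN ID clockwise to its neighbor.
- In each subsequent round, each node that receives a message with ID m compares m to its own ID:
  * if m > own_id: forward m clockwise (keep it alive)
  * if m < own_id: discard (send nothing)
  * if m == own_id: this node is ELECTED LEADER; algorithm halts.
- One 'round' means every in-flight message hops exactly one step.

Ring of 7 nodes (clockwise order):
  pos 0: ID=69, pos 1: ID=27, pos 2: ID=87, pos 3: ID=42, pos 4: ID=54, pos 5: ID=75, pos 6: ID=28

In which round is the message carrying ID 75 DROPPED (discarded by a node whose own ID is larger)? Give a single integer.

Answer: 4

Derivation:
Round 1: pos1(id27) recv 69: fwd; pos2(id87) recv 27: drop; pos3(id42) recv 87: fwd; pos4(id54) recv 42: drop; pos5(id75) recv 54: drop; pos6(id28) recv 75: fwd; pos0(id69) recv 28: drop
Round 2: pos2(id87) recv 69: drop; pos4(id54) recv 87: fwd; pos0(id69) recv 75: fwd
Round 3: pos5(id75) recv 87: fwd; pos1(id27) recv 75: fwd
Round 4: pos6(id28) recv 87: fwd; pos2(id87) recv 75: drop
Round 5: pos0(id69) recv 87: fwd
Round 6: pos1(id27) recv 87: fwd
Round 7: pos2(id87) recv 87: ELECTED
Message ID 75 originates at pos 5; dropped at pos 2 in round 4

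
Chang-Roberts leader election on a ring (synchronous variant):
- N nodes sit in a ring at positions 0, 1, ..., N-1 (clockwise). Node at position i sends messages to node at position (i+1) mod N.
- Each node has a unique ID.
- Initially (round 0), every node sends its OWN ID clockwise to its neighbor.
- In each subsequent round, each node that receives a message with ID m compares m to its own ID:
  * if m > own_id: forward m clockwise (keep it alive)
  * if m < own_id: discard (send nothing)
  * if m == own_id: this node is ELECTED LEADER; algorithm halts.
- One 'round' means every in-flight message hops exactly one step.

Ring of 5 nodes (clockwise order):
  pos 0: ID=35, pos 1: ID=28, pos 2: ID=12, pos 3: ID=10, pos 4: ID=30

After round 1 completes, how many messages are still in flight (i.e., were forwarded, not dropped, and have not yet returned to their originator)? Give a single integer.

Round 1: pos1(id28) recv 35: fwd; pos2(id12) recv 28: fwd; pos3(id10) recv 12: fwd; pos4(id30) recv 10: drop; pos0(id35) recv 30: drop
After round 1: 3 messages still in flight

Answer: 3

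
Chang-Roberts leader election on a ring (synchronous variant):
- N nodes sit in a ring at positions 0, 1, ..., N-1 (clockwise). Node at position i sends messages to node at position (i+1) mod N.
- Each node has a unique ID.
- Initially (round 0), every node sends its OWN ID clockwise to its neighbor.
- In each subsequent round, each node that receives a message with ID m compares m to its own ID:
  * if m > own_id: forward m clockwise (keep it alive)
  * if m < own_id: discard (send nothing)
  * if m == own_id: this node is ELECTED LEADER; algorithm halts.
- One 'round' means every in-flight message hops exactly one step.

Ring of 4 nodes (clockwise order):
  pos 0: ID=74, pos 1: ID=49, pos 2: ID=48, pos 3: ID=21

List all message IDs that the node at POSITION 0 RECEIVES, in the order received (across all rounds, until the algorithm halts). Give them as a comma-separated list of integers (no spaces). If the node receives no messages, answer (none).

Answer: 21,48,49,74

Derivation:
Round 1: pos1(id49) recv 74: fwd; pos2(id48) recv 49: fwd; pos3(id21) recv 48: fwd; pos0(id74) recv 21: drop
Round 2: pos2(id48) recv 74: fwd; pos3(id21) recv 49: fwd; pos0(id74) recv 48: drop
Round 3: pos3(id21) recv 74: fwd; pos0(id74) recv 49: drop
Round 4: pos0(id74) recv 74: ELECTED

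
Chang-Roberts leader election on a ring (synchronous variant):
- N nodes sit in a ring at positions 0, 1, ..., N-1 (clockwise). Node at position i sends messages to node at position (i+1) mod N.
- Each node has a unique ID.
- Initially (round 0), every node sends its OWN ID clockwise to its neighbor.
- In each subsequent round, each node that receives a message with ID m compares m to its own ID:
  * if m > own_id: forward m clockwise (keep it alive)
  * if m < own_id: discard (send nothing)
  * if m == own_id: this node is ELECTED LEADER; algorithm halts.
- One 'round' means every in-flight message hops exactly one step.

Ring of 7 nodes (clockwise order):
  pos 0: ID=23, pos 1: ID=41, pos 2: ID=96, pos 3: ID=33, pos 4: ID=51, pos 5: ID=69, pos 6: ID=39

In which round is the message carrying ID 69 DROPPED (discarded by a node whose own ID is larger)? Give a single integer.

Round 1: pos1(id41) recv 23: drop; pos2(id96) recv 41: drop; pos3(id33) recv 96: fwd; pos4(id51) recv 33: drop; pos5(id69) recv 51: drop; pos6(id39) recv 69: fwd; pos0(id23) recv 39: fwd
Round 2: pos4(id51) recv 96: fwd; pos0(id23) recv 69: fwd; pos1(id41) recv 39: drop
Round 3: pos5(id69) recv 96: fwd; pos1(id41) recv 69: fwd
Round 4: pos6(id39) recv 96: fwd; pos2(id96) recv 69: drop
Round 5: pos0(id23) recv 96: fwd
Round 6: pos1(id41) recv 96: fwd
Round 7: pos2(id96) recv 96: ELECTED
Message ID 69 originates at pos 5; dropped at pos 2 in round 4

Answer: 4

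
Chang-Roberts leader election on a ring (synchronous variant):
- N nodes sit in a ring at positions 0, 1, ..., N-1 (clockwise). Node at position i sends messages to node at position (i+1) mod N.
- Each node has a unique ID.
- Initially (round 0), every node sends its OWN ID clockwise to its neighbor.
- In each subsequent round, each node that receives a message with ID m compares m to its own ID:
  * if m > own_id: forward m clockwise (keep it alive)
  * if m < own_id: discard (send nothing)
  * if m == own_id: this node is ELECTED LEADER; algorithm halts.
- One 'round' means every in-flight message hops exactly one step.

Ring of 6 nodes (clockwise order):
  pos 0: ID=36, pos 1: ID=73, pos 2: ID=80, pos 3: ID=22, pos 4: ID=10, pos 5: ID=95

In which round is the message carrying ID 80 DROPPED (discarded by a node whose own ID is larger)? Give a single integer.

Round 1: pos1(id73) recv 36: drop; pos2(id80) recv 73: drop; pos3(id22) recv 80: fwd; pos4(id10) recv 22: fwd; pos5(id95) recv 10: drop; pos0(id36) recv 95: fwd
Round 2: pos4(id10) recv 80: fwd; pos5(id95) recv 22: drop; pos1(id73) recv 95: fwd
Round 3: pos5(id95) recv 80: drop; pos2(id80) recv 95: fwd
Round 4: pos3(id22) recv 95: fwd
Round 5: pos4(id10) recv 95: fwd
Round 6: pos5(id95) recv 95: ELECTED
Message ID 80 originates at pos 2; dropped at pos 5 in round 3

Answer: 3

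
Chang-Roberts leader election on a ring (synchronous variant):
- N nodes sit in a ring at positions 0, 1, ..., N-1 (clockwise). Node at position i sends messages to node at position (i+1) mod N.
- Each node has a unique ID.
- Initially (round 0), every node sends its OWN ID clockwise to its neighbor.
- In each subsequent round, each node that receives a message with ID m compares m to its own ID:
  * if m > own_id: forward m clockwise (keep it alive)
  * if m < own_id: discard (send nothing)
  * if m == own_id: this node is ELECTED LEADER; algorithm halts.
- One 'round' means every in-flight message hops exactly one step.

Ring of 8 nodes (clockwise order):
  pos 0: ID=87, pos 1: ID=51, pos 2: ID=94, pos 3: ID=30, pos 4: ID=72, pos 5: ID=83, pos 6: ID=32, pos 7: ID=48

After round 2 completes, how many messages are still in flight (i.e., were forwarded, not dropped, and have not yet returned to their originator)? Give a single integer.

Round 1: pos1(id51) recv 87: fwd; pos2(id94) recv 51: drop; pos3(id30) recv 94: fwd; pos4(id72) recv 30: drop; pos5(id83) recv 72: drop; pos6(id32) recv 83: fwd; pos7(id48) recv 32: drop; pos0(id87) recv 48: drop
Round 2: pos2(id94) recv 87: drop; pos4(id72) recv 94: fwd; pos7(id48) recv 83: fwd
After round 2: 2 messages still in flight

Answer: 2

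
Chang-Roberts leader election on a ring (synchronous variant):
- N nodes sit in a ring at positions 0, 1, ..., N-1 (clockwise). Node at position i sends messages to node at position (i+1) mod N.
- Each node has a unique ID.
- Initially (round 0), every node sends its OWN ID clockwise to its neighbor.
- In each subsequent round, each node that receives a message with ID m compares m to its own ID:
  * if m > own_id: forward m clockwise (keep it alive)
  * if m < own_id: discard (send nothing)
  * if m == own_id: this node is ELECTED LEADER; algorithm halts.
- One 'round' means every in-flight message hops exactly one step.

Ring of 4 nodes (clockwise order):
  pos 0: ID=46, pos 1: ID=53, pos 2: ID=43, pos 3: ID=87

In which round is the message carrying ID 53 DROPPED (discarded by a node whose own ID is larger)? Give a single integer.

Round 1: pos1(id53) recv 46: drop; pos2(id43) recv 53: fwd; pos3(id87) recv 43: drop; pos0(id46) recv 87: fwd
Round 2: pos3(id87) recv 53: drop; pos1(id53) recv 87: fwd
Round 3: pos2(id43) recv 87: fwd
Round 4: pos3(id87) recv 87: ELECTED
Message ID 53 originates at pos 1; dropped at pos 3 in round 2

Answer: 2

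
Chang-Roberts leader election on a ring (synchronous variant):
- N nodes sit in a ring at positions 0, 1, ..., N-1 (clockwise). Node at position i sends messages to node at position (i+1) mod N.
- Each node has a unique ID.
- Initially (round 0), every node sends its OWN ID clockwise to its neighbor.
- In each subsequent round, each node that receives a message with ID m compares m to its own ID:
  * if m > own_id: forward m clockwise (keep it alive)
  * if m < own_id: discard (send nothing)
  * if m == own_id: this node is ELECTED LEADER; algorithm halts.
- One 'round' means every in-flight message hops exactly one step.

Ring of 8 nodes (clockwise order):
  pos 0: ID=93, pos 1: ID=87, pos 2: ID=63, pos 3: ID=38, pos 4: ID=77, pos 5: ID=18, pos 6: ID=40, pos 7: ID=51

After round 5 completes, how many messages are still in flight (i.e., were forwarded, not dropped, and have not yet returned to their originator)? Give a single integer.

Round 1: pos1(id87) recv 93: fwd; pos2(id63) recv 87: fwd; pos3(id38) recv 63: fwd; pos4(id77) recv 38: drop; pos5(id18) recv 77: fwd; pos6(id40) recv 18: drop; pos7(id51) recv 40: drop; pos0(id93) recv 51: drop
Round 2: pos2(id63) recv 93: fwd; pos3(id38) recv 87: fwd; pos4(id77) recv 63: drop; pos6(id40) recv 77: fwd
Round 3: pos3(id38) recv 93: fwd; pos4(id77) recv 87: fwd; pos7(id51) recv 77: fwd
Round 4: pos4(id77) recv 93: fwd; pos5(id18) recv 87: fwd; pos0(id93) recv 77: drop
Round 5: pos5(id18) recv 93: fwd; pos6(id40) recv 87: fwd
After round 5: 2 messages still in flight

Answer: 2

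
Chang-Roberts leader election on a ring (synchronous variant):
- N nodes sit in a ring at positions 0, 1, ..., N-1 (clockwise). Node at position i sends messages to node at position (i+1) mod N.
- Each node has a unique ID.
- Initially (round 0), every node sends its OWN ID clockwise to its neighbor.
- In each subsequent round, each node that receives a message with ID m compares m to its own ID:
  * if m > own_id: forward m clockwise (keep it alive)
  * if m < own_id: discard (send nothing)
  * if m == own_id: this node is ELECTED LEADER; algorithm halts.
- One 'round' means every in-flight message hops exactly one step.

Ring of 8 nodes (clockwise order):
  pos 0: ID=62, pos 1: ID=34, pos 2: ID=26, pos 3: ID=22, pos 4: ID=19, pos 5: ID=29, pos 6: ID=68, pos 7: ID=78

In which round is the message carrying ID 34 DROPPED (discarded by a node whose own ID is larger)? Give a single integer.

Round 1: pos1(id34) recv 62: fwd; pos2(id26) recv 34: fwd; pos3(id22) recv 26: fwd; pos4(id19) recv 22: fwd; pos5(id29) recv 19: drop; pos6(id68) recv 29: drop; pos7(id78) recv 68: drop; pos0(id62) recv 78: fwd
Round 2: pos2(id26) recv 62: fwd; pos3(id22) recv 34: fwd; pos4(id19) recv 26: fwd; pos5(id29) recv 22: drop; pos1(id34) recv 78: fwd
Round 3: pos3(id22) recv 62: fwd; pos4(id19) recv 34: fwd; pos5(id29) recv 26: drop; pos2(id26) recv 78: fwd
Round 4: pos4(id19) recv 62: fwd; pos5(id29) recv 34: fwd; pos3(id22) recv 78: fwd
Round 5: pos5(id29) recv 62: fwd; pos6(id68) recv 34: drop; pos4(id19) recv 78: fwd
Round 6: pos6(id68) recv 62: drop; pos5(id29) recv 78: fwd
Round 7: pos6(id68) recv 78: fwd
Round 8: pos7(id78) recv 78: ELECTED
Message ID 34 originates at pos 1; dropped at pos 6 in round 5

Answer: 5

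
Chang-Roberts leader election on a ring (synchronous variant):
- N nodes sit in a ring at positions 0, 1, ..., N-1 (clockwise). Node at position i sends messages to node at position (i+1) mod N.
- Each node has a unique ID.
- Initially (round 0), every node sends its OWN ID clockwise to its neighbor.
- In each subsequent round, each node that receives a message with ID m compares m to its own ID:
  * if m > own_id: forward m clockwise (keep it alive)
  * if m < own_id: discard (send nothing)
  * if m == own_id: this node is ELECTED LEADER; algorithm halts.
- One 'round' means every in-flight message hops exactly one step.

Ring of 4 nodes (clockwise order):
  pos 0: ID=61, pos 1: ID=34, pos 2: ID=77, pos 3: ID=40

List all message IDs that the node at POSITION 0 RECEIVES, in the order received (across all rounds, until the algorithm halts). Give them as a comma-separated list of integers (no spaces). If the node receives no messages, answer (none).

Round 1: pos1(id34) recv 61: fwd; pos2(id77) recv 34: drop; pos3(id40) recv 77: fwd; pos0(id61) recv 40: drop
Round 2: pos2(id77) recv 61: drop; pos0(id61) recv 77: fwd
Round 3: pos1(id34) recv 77: fwd
Round 4: pos2(id77) recv 77: ELECTED

Answer: 40,77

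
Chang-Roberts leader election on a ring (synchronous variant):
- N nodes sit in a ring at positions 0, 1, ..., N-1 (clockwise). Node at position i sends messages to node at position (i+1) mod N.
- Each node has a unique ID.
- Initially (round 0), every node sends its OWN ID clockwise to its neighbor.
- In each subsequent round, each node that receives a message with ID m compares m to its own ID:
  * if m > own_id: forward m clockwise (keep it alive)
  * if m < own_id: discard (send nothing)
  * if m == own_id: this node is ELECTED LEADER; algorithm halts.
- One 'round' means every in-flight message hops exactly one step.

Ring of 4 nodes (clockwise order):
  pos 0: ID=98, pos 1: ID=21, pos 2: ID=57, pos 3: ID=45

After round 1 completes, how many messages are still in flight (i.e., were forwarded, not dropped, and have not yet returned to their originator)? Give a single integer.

Answer: 2

Derivation:
Round 1: pos1(id21) recv 98: fwd; pos2(id57) recv 21: drop; pos3(id45) recv 57: fwd; pos0(id98) recv 45: drop
After round 1: 2 messages still in flight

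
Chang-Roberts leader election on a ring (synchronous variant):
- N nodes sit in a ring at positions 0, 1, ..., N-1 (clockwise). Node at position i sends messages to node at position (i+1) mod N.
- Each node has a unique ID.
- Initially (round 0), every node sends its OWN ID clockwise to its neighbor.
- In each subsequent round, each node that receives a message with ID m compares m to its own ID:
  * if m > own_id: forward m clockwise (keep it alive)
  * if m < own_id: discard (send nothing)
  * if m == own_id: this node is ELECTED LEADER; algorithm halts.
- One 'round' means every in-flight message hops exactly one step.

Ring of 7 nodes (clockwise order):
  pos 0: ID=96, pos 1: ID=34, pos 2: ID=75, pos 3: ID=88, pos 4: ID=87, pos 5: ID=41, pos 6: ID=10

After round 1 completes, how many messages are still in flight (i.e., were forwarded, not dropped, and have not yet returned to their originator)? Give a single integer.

Answer: 4

Derivation:
Round 1: pos1(id34) recv 96: fwd; pos2(id75) recv 34: drop; pos3(id88) recv 75: drop; pos4(id87) recv 88: fwd; pos5(id41) recv 87: fwd; pos6(id10) recv 41: fwd; pos0(id96) recv 10: drop
After round 1: 4 messages still in flight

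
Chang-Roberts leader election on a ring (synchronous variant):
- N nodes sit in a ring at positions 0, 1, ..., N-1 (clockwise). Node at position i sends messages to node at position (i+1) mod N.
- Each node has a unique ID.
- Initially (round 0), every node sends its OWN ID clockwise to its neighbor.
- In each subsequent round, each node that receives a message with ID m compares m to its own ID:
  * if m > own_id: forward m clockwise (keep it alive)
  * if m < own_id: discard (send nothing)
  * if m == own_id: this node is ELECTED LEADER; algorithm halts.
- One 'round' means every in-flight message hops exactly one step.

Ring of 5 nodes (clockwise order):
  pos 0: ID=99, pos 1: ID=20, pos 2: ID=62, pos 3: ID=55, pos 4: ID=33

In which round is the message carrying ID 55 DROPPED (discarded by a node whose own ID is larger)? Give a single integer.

Round 1: pos1(id20) recv 99: fwd; pos2(id62) recv 20: drop; pos3(id55) recv 62: fwd; pos4(id33) recv 55: fwd; pos0(id99) recv 33: drop
Round 2: pos2(id62) recv 99: fwd; pos4(id33) recv 62: fwd; pos0(id99) recv 55: drop
Round 3: pos3(id55) recv 99: fwd; pos0(id99) recv 62: drop
Round 4: pos4(id33) recv 99: fwd
Round 5: pos0(id99) recv 99: ELECTED
Message ID 55 originates at pos 3; dropped at pos 0 in round 2

Answer: 2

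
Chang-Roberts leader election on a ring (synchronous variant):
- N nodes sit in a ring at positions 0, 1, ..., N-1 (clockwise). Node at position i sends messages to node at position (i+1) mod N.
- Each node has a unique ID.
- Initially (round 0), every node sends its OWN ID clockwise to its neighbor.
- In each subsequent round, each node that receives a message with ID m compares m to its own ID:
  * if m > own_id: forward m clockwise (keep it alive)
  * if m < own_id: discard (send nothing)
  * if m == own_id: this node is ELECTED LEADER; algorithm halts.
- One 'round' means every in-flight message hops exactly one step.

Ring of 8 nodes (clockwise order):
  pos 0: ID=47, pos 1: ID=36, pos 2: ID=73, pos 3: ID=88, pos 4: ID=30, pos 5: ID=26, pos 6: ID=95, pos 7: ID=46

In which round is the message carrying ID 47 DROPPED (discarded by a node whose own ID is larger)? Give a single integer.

Answer: 2

Derivation:
Round 1: pos1(id36) recv 47: fwd; pos2(id73) recv 36: drop; pos3(id88) recv 73: drop; pos4(id30) recv 88: fwd; pos5(id26) recv 30: fwd; pos6(id95) recv 26: drop; pos7(id46) recv 95: fwd; pos0(id47) recv 46: drop
Round 2: pos2(id73) recv 47: drop; pos5(id26) recv 88: fwd; pos6(id95) recv 30: drop; pos0(id47) recv 95: fwd
Round 3: pos6(id95) recv 88: drop; pos1(id36) recv 95: fwd
Round 4: pos2(id73) recv 95: fwd
Round 5: pos3(id88) recv 95: fwd
Round 6: pos4(id30) recv 95: fwd
Round 7: pos5(id26) recv 95: fwd
Round 8: pos6(id95) recv 95: ELECTED
Message ID 47 originates at pos 0; dropped at pos 2 in round 2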